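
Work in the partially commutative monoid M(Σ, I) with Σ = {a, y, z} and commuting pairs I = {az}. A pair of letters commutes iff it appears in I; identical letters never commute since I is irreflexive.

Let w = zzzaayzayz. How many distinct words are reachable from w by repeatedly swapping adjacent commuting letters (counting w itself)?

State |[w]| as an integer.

20

drop 0:z onto floor
drop 1:z onto {0:z}
drop 2:z onto {1:z}
drop 3:a onto floor
drop 4:a onto {3:a}
drop 5:y onto {2:z, 4:a}
drop 6:z onto {5:y}
drop 7:a onto {5:y}
drop 8:y onto {6:z, 7:a}
drop 9:z onto {8:y}
ground layer = {0:z, 3:a}
drop-orders for the pieces not yet dropped (sum over which currently-grounded one goes next):
  1 to go: {9} 1
  2 to go: {8,9} 1
  3 to go: {6,8,9} 1  {7,8,9} 1
  4 to go: {6,7,8,9} 2
  5 to go: {5,6,7,8,9} 2
  6 to go: {2,5,6,7,8,9} 2  {4,5,6,7,8,9} 2
  7 to go: {1,2,5,6,7,8,9} 2  {2,4,5,6,7,8,9} 4  {3,4,5,6,7,8,9} 2
  8 to go: {0,1,2,5,6,7,8,9} 2  {1,2,4,5,6,7,8,9} 6  {2,3,4,5,6,7,8,9} 6
  if 0:z drops first: 12 orders
  if 3:a drops first: 8 orders
heap linearizations: 20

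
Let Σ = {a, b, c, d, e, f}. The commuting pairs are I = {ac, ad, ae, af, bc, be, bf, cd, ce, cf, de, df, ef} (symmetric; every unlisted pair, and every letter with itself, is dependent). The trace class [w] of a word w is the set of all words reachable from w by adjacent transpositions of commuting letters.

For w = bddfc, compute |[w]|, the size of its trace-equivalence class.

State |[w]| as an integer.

drop 0:b onto floor
drop 1:d onto {0:b}
drop 2:d onto {1:d}
drop 3:f onto floor
drop 4:c onto floor
ground layer = {0:b, 3:f, 4:c}
drop-orders for the pieces not yet dropped (sum over which currently-grounded one goes next):
  1 to go: {2} 1  {3} 1  {4} 1
  2 to go: {1,2} 1  {2,3} 2  {2,4} 2  {3,4} 2
  3 to go: {0,1,2} 1  {1,2,3} 3  {1,2,4} 3  {2,3,4} 6
  if 0:b drops first: 12 orders
  if 3:f drops first: 4 orders
  if 4:c drops first: 4 orders
heap linearizations: 20

20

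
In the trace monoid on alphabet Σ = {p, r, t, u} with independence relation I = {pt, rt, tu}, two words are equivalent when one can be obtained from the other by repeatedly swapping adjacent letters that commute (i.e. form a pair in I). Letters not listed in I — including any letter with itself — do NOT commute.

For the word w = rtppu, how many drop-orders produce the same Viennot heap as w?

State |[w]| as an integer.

5

0(r) covers ∅
1(t) covers ∅
2(p) covers 0:r
3(p) covers 2:p
4(u) covers 3:p
floor of heap: 0:r, 1:t
completions by unplaced set U, small U first (add the entries for U minus each lowest piece of U):
  |U|=1: {1}:1  {4}:1
  |U|=2: {1,4}:2  {3,4}:1
  |U|=3: {1,3,4}:3  {2,3,4}:1
  start at 0(r): 4
  start at 1(t): 1
sum over floor = 5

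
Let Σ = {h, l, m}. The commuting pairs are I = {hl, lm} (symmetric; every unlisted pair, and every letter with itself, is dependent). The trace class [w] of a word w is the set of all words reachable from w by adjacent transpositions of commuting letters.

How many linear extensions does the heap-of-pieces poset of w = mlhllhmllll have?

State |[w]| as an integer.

0(m) covers ∅
1(l) covers ∅
2(h) covers 0:m
3(l) covers 1:l
4(l) covers 3:l
5(h) covers 2:h
6(m) covers 5:h
7(l) covers 4:l
8(l) covers 7:l
9(l) covers 8:l
10(l) covers 9:l
floor of heap: 0:m, 1:l
completions by unplaced set U, small U first (add the entries for U minus each lowest piece of U):
  |U|=1: {6}:1  {10}:1
  |U|=2: {5,6}:1  {6,10}:2  {9,10}:1
  |U|=3: {2,5,6}:1  {5,6,10}:3  {6,9,10}:3  {8,9,10}:1
  |U|=4: {0,2,5,6}:1  {2,5,6,10}:4  {5,6,9,10}:6  {6,8,9,10}:4  {7,8,9,10}:1
  |U|=5: {0,2,5,6,10}:5  {2,5,6,9,10}:10  {4,7,8,9,10}:1  {5,6,8,9,10}:10  {6,7,8,9,10}:5
  |U|=6: {0,2,5,6,9,10}:15  {2,5,6,8,9,10}:20  {3,4,7,8,9,10}:1  {4,6,7,8,9,10}:6  {5,6,7,8,9,10}:15
  |U|=7: {0,2,5,6,8,9,10}:35  {1,3,4,7,8,9,10}:1  {2,5,6,7,8,9,10}:35  {3,4,6,7,8,9,10}:7  {4,5,6,7,8,9,10}:21
  |U|=8: {0,2,5,6,7,8,9,10}:70  {1,3,4,6,7,8,9,10}:8  {2,4,5,6,7,8,9,10}:56  {3,4,5,6,7,8,9,10}:28
  |U|=9: {0,2,4,5,6,7,8,9,10}:126  {1,3,4,5,6,7,8,9,10}:36  {2,3,4,5,6,7,8,9,10}:84
  start at 0(m): 120
  start at 1(l): 210
sum over floor = 330

330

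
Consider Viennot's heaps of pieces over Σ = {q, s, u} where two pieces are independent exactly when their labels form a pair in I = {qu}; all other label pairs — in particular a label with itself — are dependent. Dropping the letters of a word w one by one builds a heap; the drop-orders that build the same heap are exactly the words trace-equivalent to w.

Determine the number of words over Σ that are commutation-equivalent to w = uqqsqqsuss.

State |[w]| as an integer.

piece 0:u — minimal
piece 1:q — minimal
piece 2:q rests on {1:q}
piece 3:s rests on {0:u, 2:q}
piece 4:q rests on {3:s}
piece 5:q rests on {4:q}
piece 6:s rests on {5:q}
piece 7:u rests on {6:s}
piece 8:s rests on {7:u}
piece 9:s rests on {8:s}
minimal pieces: {0:u, 1:q}
ways to finish when only these pieces remain (= sum over removing one remaining piece with nothing left below it):
  1 left: {9}→1
  2 left: {8,9}→1
  3 left: {7,8,9}→1
  4 left: {6,7,8,9}→1
  5 left: {5,6,7,8,9}→1
  6 left: {4,5,6,7,8,9}→1
  7 left: {3,4,5,6,7,8,9}→1
  8 left: {0,3,4,5,6,7,8,9}→1  {2,3,4,5,6,7,8,9}→1
  placing 0:u first → 1 extensions
  placing 1:q first → 2 extensions
total linear extensions = 3

3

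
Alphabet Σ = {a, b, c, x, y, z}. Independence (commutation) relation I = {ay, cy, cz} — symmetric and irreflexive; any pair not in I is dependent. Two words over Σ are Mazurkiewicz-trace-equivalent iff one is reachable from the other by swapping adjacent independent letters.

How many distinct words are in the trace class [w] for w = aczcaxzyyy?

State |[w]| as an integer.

drop 0:a onto floor
drop 1:c onto {0:a}
drop 2:z onto {0:a}
drop 3:c onto {1:c}
drop 4:a onto {2:z, 3:c}
drop 5:x onto {4:a}
drop 6:z onto {5:x}
drop 7:y onto {6:z}
drop 8:y onto {7:y}
drop 9:y onto {8:y}
ground layer = {0:a}
drop-orders for the pieces not yet dropped (sum over which currently-grounded one goes next):
  1 to go: {9} 1
  2 to go: {8,9} 1
  3 to go: {7,8,9} 1
  4 to go: {6,7,8,9} 1
  5 to go: {5,6,7,8,9} 1
  6 to go: {4,5,6,7,8,9} 1
  7 to go: {2,4,5,6,7,8,9} 1  {3,4,5,6,7,8,9} 1
  8 to go: {1,3,4,5,6,7,8,9} 1  {2,3,4,5,6,7,8,9} 2
  if 0:a drops first: 3 orders

3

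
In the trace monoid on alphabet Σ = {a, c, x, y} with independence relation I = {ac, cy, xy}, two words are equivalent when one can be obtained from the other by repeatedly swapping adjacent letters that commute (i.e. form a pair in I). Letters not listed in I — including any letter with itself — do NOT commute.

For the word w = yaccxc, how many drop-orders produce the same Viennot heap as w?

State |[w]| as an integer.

drop 0:y onto floor
drop 1:a onto {0:y}
drop 2:c onto floor
drop 3:c onto {2:c}
drop 4:x onto {1:a, 3:c}
drop 5:c onto {4:x}
ground layer = {0:y, 2:c}
drop-orders for the pieces not yet dropped (sum over which currently-grounded one goes next):
  1 to go: {5} 1
  2 to go: {4,5} 1
  3 to go: {1,4,5} 1  {3,4,5} 1
  4 to go: {0,1,4,5} 1  {1,3,4,5} 2  {2,3,4,5} 1
  if 0:y drops first: 3 orders
  if 2:c drops first: 3 orders
heap linearizations: 6

6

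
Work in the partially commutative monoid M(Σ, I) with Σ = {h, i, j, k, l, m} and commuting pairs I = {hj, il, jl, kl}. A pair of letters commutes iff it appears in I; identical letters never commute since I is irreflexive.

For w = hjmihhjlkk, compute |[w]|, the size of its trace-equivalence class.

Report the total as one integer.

20

piece 0:h — minimal
piece 1:j — minimal
piece 2:m rests on {0:h, 1:j}
piece 3:i rests on {2:m}
piece 4:h rests on {3:i}
piece 5:h rests on {4:h}
piece 6:j rests on {3:i}
piece 7:l rests on {5:h}
piece 8:k rests on {5:h, 6:j}
piece 9:k rests on {8:k}
minimal pieces: {0:h, 1:j}
ways to finish when only these pieces remain (= sum over removing one remaining piece with nothing left below it):
  1 left: {7}→1  {9}→1
  2 left: {7,9}→2  {8,9}→1
  3 left: {6,8,9}→1  {7,8,9}→3
  4 left: {5,7,8,9}→3  {6,7,8,9}→4
  5 left: {4,5,7,8,9}→3  {5,6,7,8,9}→7
  6 left: {4,5,6,7,8,9}→10
  7 left: {3,4,5,6,7,8,9}→10
  8 left: {2,3,4,5,6,7,8,9}→10
  placing 0:h first → 10 extensions
  placing 1:j first → 10 extensions
total linear extensions = 20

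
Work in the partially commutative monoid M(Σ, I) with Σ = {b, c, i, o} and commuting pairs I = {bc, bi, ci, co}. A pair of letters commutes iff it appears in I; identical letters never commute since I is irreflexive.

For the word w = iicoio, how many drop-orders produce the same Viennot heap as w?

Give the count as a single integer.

0(i) covers ∅
1(i) covers 0:i
2(c) covers ∅
3(o) covers 1:i
4(i) covers 3:o
5(o) covers 4:i
floor of heap: 0:i, 2:c
completions by unplaced set U, small U first (add the entries for U minus each lowest piece of U):
  |U|=1: {2}:1  {5}:1
  |U|=2: {2,5}:2  {4,5}:1
  |U|=3: {2,4,5}:3  {3,4,5}:1
  |U|=4: {1,3,4,5}:1  {2,3,4,5}:4
  start at 0(i): 5
  start at 2(c): 1
sum over floor = 6

6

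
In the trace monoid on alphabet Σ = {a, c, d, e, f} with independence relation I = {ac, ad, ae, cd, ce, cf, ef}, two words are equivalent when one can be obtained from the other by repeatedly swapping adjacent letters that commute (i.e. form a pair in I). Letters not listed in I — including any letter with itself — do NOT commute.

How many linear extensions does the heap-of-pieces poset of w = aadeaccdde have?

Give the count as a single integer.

#0=a has no predecessor
#1=a depends on [0:a]
#2=d has no predecessor
#3=e depends on [2:d]
#4=a depends on [1:a]
#5=c has no predecessor
#6=c depends on [5:c]
#7=d depends on [3:e]
#8=d depends on [7:d]
#9=e depends on [8:d]
sources: [0:a, 2:d, 5:c]
N(rest) = Σ N(rest − s) over sources s of rest; N(one piece) = 1:
  size 1 → [4]=1  [6]=1  [9]=1
  size 2 → [1,4]=1  [4,6]=2  [4,9]=2  [5,6]=1  [6,9]=2  [8,9]=1
  size 3 → [0,1,4]=1  [1,4,6]=3  [1,4,9]=3  [4,5,6]=3  [4,6,9]=6  [4,8,9]=3  [5,6,9]=3  [6,8,9]=3  [7,8,9]=1
  size 4 → [0,1,4,6]=4  [0,1,4,9]=4  [1,4,5,6]=6  [1,4,6,9]=12  [1,4,8,9]=6  [3,7,8,9]=1  [4,5,6,9]=12  [4,6,8,9]=12  [4,7,8,9]=4  [5,6,8,9]=6  [6,7,8,9]=4
  size 5 → [0,1,4,5,6]=10  [0,1,4,6,9]=20  [0,1,4,8,9]=10  [1,4,5,6,9]=30  [1,4,6,8,9]=30  [1,4,7,8,9]=10  [2,3,7,8,9]=1  [3,4,7,8,9]=5  [3,6,7,8,9]=5  [4,5,6,8,9]=30  [4,6,7,8,9]=20  [5,6,7,8,9]=10
  size 6 → [0,1,4,5,6,9]=60  [0,1,4,6,8,9]=60  [0,1,4,7,8,9]=20  [1,3,4,7,8,9]=15  [1,4,5,6,8,9]=90  [1,4,6,7,8,9]=60  [2,3,4,7,8,9]=6  [2,3,6,7,8,9]=6  [3,4,6,7,8,9]=30  [3,5,6,7,8,9]=15  [4,5,6,7,8,9]=60
  size 7 → [0,1,3,4,7,8,9]=35  [0,1,4,5,6,8,9]=210  [0,1,4,6,7,8,9]=140  [1,2,3,4,7,8,9]=21  [1,3,4,6,7,8,9]=105  [1,4,5,6,7,8,9]=210  [2,3,4,6,7,8,9]=42  [2,3,5,6,7,8,9]=21  [3,4,5,6,7,8,9]=105
  size 8 → [0,1,2,3,4,7,8,9]=56  [0,1,3,4,6,7,8,9]=280  [0,1,4,5,6,7,8,9]=560  [1,2,3,4,6,7,8,9]=168  [1,3,4,5,6,7,8,9]=420  [2,3,4,5,6,7,8,9]=168
  first=0(a) contributes 756
  first=2(d) contributes 1260
  first=5(c) contributes 504
|[w]| = 2520

2520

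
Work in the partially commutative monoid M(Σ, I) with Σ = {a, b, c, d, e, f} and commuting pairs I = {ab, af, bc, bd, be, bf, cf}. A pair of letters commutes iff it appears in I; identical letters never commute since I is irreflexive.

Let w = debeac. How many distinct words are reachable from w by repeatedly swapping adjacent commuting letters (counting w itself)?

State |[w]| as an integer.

0(d) covers ∅
1(e) covers 0:d
2(b) covers ∅
3(e) covers 1:e
4(a) covers 3:e
5(c) covers 4:a
floor of heap: 0:d, 2:b
completions by unplaced set U, small U first (add the entries for U minus each lowest piece of U):
  |U|=1: {2}:1  {5}:1
  |U|=2: {2,5}:2  {4,5}:1
  |U|=3: {2,4,5}:3  {3,4,5}:1
  |U|=4: {1,3,4,5}:1  {2,3,4,5}:4
  start at 0(d): 5
  start at 2(b): 1
sum over floor = 6

6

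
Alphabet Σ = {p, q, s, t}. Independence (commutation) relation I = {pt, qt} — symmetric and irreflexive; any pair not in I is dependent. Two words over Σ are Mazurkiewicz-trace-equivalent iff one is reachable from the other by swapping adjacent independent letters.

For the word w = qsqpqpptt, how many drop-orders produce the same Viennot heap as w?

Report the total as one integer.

21

#0=q has no predecessor
#1=s depends on [0:q]
#2=q depends on [1:s]
#3=p depends on [2:q]
#4=q depends on [3:p]
#5=p depends on [4:q]
#6=p depends on [5:p]
#7=t depends on [1:s]
#8=t depends on [7:t]
sources: [0:q]
N(rest) = Σ N(rest − s) over sources s of rest; N(one piece) = 1:
  size 1 → [6]=1  [8]=1
  size 2 → [5,6]=1  [6,8]=2  [7,8]=1
  size 3 → [4,5,6]=1  [5,6,8]=3  [6,7,8]=3
  size 4 → [3,4,5,6]=1  [4,5,6,8]=4  [5,6,7,8]=6
  size 5 → [2,3,4,5,6]=1  [3,4,5,6,8]=5  [4,5,6,7,8]=10
  size 6 → [2,3,4,5,6,8]=6  [3,4,5,6,7,8]=15
  size 7 → [2,3,4,5,6,7,8]=21
  first=0(q) contributes 21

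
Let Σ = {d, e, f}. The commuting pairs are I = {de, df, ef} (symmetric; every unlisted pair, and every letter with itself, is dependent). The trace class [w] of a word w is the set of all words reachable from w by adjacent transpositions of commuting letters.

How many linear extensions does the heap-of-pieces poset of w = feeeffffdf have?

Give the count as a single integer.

840

0(f) covers ∅
1(e) covers ∅
2(e) covers 1:e
3(e) covers 2:e
4(f) covers 0:f
5(f) covers 4:f
6(f) covers 5:f
7(f) covers 6:f
8(d) covers ∅
9(f) covers 7:f
floor of heap: 0:f, 1:e, 8:d
completions by unplaced set U, small U first (add the entries for U minus each lowest piece of U):
  |U|=1: {3}:1  {8}:1  {9}:1
  |U|=2: {2,3}:1  {3,8}:2  {3,9}:2  {7,9}:1  {8,9}:2
  |U|=3: {1,2,3}:1  {2,3,8}:3  {2,3,9}:3  {3,7,9}:3  {3,8,9}:6  {6,7,9}:1  {7,8,9}:3
  |U|=4: {1,2,3,8}:4  {1,2,3,9}:4  {2,3,7,9}:6  {2,3,8,9}:12  {3,6,7,9}:4  {3,7,8,9}:12  {5,6,7,9}:1  {6,7,8,9}:4
  |U|=5: {1,2,3,7,9}:10  {1,2,3,8,9}:20  {2,3,6,7,9}:10  {2,3,7,8,9}:30  {3,5,6,7,9}:5  {3,6,7,8,9}:20  {4,5,6,7,9}:1  {5,6,7,8,9}:5
  |U|=6: {0,4,5,6,7,9}:1  {1,2,3,6,7,9}:20  {1,2,3,7,8,9}:60  {2,3,5,6,7,9}:15  {2,3,6,7,8,9}:60  {3,4,5,6,7,9}:6  {3,5,6,7,8,9}:30  {4,5,6,7,8,9}:6
  |U|=7: {0,3,4,5,6,7,9}:7  {0,4,5,6,7,8,9}:7  {1,2,3,5,6,7,9}:35  {1,2,3,6,7,8,9}:140  {2,3,4,5,6,7,9}:21  {2,3,5,6,7,8,9}:105  {3,4,5,6,7,8,9}:42
  |U|=8: {0,2,3,4,5,6,7,9}:28  {0,3,4,5,6,7,8,9}:56  {1,2,3,4,5,6,7,9}:56  {1,2,3,5,6,7,8,9}:280  {2,3,4,5,6,7,8,9}:168
  start at 0(f): 504
  start at 1(e): 252
  start at 8(d): 84
sum over floor = 840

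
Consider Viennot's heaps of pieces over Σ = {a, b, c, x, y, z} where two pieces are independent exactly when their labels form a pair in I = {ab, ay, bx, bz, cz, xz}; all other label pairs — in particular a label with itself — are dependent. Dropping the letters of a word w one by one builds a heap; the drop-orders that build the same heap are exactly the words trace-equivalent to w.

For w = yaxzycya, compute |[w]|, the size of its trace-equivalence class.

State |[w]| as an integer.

8

#0=y has no predecessor
#1=a has no predecessor
#2=x depends on [0:y, 1:a]
#3=z depends on [0:y, 1:a]
#4=y depends on [2:x, 3:z]
#5=c depends on [4:y]
#6=y depends on [5:c]
#7=a depends on [5:c]
sources: [0:y, 1:a]
N(rest) = Σ N(rest − s) over sources s of rest; N(one piece) = 1:
  size 1 → [6]=1  [7]=1
  size 2 → [6,7]=2
  size 3 → [5,6,7]=2
  size 4 → [4,5,6,7]=2
  size 5 → [2,4,5,6,7]=2  [3,4,5,6,7]=2
  size 6 → [2,3,4,5,6,7]=4
  first=0(y) contributes 4
  first=1(a) contributes 4
|[w]| = 8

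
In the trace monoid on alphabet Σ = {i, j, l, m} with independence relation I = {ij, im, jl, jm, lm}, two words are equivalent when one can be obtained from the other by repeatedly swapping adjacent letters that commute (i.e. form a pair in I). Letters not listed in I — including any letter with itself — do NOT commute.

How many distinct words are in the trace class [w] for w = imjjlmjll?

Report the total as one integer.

1260

0(i) covers ∅
1(m) covers ∅
2(j) covers ∅
3(j) covers 2:j
4(l) covers 0:i
5(m) covers 1:m
6(j) covers 3:j
7(l) covers 4:l
8(l) covers 7:l
floor of heap: 0:i, 1:m, 2:j
completions by unplaced set U, small U first (add the entries for U minus each lowest piece of U):
  |U|=1: {5}:1  {6}:1  {8}:1
  |U|=2: {1,5}:1  {3,6}:1  {5,6}:2  {5,8}:2  {6,8}:2  {7,8}:1
  |U|=3: {1,5,6}:3  {1,5,8}:3  {2,3,6}:1  {3,5,6}:3  {3,6,8}:3  {4,7,8}:1  {5,6,8}:6  {5,7,8}:3  {6,7,8}:3
  |U|=4: {0,4,7,8}:1  {1,3,5,6}:6  {1,5,6,8}:12  {1,5,7,8}:6  {2,3,5,6}:4  {2,3,6,8}:4  {3,5,6,8}:12  {3,6,7,8}:6  {4,5,7,8}:4  {4,6,7,8}:4  {5,6,7,8}:12
  |U|=5: {0,4,5,7,8}:5  {0,4,6,7,8}:5  {1,2,3,5,6}:10  {1,3,5,6,8}:30  {1,4,5,7,8}:10  {1,5,6,7,8}:30  {2,3,5,6,8}:20  {2,3,6,7,8}:10  {3,4,6,7,8}:10  {3,5,6,7,8}:30  {4,5,6,7,8}:20
  |U|=6: {0,1,4,5,7,8}:15  {0,3,4,6,7,8}:15  {0,4,5,6,7,8}:30  {1,2,3,5,6,8}:60  {1,3,5,6,7,8}:90  {1,4,5,6,7,8}:60  {2,3,4,6,7,8}:20  {2,3,5,6,7,8}:60  {3,4,5,6,7,8}:60
  |U|=7: {0,1,4,5,6,7,8}:105  {0,2,3,4,6,7,8}:35  {0,3,4,5,6,7,8}:105  {1,2,3,5,6,7,8}:210  {1,3,4,5,6,7,8}:210  {2,3,4,5,6,7,8}:140
  start at 0(i): 560
  start at 1(m): 280
  start at 2(j): 420
sum over floor = 1260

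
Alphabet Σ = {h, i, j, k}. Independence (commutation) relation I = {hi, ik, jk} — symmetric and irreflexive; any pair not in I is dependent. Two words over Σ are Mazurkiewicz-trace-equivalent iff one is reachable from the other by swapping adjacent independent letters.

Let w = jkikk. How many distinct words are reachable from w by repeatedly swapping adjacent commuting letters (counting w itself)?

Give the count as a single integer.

10

piece 0:j — minimal
piece 1:k — minimal
piece 2:i rests on {0:j}
piece 3:k rests on {1:k}
piece 4:k rests on {3:k}
minimal pieces: {0:j, 1:k}
ways to finish when only these pieces remain (= sum over removing one remaining piece with nothing left below it):
  1 left: {2}→1  {4}→1
  2 left: {0,2}→1  {2,4}→2  {3,4}→1
  3 left: {0,2,4}→3  {1,3,4}→1  {2,3,4}→3
  placing 0:j first → 4 extensions
  placing 1:k first → 6 extensions
total linear extensions = 10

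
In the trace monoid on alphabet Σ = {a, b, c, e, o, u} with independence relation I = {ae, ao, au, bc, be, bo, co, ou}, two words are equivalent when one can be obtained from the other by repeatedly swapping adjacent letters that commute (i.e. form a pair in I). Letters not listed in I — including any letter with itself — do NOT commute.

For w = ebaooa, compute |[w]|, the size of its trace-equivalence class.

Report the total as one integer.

20

0(e) covers ∅
1(b) covers ∅
2(a) covers 1:b
3(o) covers 0:e
4(o) covers 3:o
5(a) covers 2:a
floor of heap: 0:e, 1:b
completions by unplaced set U, small U first (add the entries for U minus each lowest piece of U):
  |U|=1: {4}:1  {5}:1
  |U|=2: {2,5}:1  {3,4}:1  {4,5}:2
  |U|=3: {0,3,4}:1  {1,2,5}:1  {2,4,5}:3  {3,4,5}:3
  |U|=4: {0,3,4,5}:4  {1,2,4,5}:4  {2,3,4,5}:6
  start at 0(e): 10
  start at 1(b): 10
sum over floor = 20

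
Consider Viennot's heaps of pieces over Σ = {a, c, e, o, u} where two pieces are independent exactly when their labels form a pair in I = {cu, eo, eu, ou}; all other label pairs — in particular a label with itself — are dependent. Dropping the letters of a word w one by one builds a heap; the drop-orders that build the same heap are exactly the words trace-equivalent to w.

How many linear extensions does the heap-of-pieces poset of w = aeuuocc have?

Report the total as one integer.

piece 0:a — minimal
piece 1:e rests on {0:a}
piece 2:u rests on {0:a}
piece 3:u rests on {2:u}
piece 4:o rests on {0:a}
piece 5:c rests on {1:e, 4:o}
piece 6:c rests on {5:c}
minimal pieces: {0:a}
ways to finish when only these pieces remain (= sum over removing one remaining piece with nothing left below it):
  1 left: {3}→1  {6}→1
  2 left: {2,3}→1  {3,6}→2  {5,6}→1
  3 left: {1,5,6}→1  {2,3,6}→3  {3,5,6}→3  {4,5,6}→1
  4 left: {1,3,5,6}→4  {1,4,5,6}→2  {2,3,5,6}→6  {3,4,5,6}→4
  5 left: {1,2,3,5,6}→10  {1,3,4,5,6}→10  {2,3,4,5,6}→10
  placing 0:a first → 30 extensions

30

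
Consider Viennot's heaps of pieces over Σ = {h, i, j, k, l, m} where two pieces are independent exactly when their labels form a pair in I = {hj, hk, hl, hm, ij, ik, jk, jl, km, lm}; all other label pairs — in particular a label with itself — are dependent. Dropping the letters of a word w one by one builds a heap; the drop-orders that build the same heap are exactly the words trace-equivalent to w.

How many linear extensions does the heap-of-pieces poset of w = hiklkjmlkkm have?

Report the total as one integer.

378

#0=h has no predecessor
#1=i depends on [0:h]
#2=k has no predecessor
#3=l depends on [1:i, 2:k]
#4=k depends on [3:l]
#5=j has no predecessor
#6=m depends on [1:i, 5:j]
#7=l depends on [4:k]
#8=k depends on [7:l]
#9=k depends on [8:k]
#10=m depends on [6:m]
sources: [0:h, 2:k, 5:j]
N(rest) = Σ N(rest − s) over sources s of rest; N(one piece) = 1:
  size 1 → [9]=1  [10]=1
  size 2 → [6,10]=1  [8,9]=1  [9,10]=2
  size 3 → [5,6,10]=1  [6,9,10]=3  [7,8,9]=1  [8,9,10]=3
  size 4 → [4,7,8,9]=1  [5,6,9,10]=4  [6,8,9,10]=6  [7,8,9,10]=4
  size 5 → [3,4,7,8,9]=1  [4,7,8,9,10]=5  [5,6,8,9,10]=10  [6,7,8,9,10]=10
  size 6 → [2,3,4,7,8,9]=1  [3,4,7,8,9,10]=6  [4,6,7,8,9,10]=15  [5,6,7,8,9,10]=20
  size 7 → [2,3,4,7,8,9,10]=7  [3,4,6,7,8,9,10]=21  [4,5,6,7,8,9,10]=35
  size 8 → [1,3,4,6,7,8,9,10]=21  [2,3,4,6,7,8,9,10]=28  [3,4,5,6,7,8,9,10]=56
  size 9 → [0,1,3,4,6,7,8,9,10]=21  [1,2,3,4,6,7,8,9,10]=49  [1,3,4,5,6,7,8,9,10]=77  [2,3,4,5,6,7,8,9,10]=84
  first=0(h) contributes 210
  first=2(k) contributes 98
  first=5(j) contributes 70
|[w]| = 378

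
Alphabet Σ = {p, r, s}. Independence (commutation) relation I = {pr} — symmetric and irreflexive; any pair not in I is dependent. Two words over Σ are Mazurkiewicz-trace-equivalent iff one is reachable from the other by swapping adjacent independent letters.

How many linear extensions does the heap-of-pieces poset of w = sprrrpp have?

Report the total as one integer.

0(s) covers ∅
1(p) covers 0:s
2(r) covers 0:s
3(r) covers 2:r
4(r) covers 3:r
5(p) covers 1:p
6(p) covers 5:p
floor of heap: 0:s
completions by unplaced set U, small U first (add the entries for U minus each lowest piece of U):
  |U|=1: {4}:1  {6}:1
  |U|=2: {3,4}:1  {4,6}:2  {5,6}:1
  |U|=3: {1,5,6}:1  {2,3,4}:1  {3,4,6}:3  {4,5,6}:3
  |U|=4: {1,4,5,6}:4  {2,3,4,6}:4  {3,4,5,6}:6
  |U|=5: {1,3,4,5,6}:10  {2,3,4,5,6}:10
  start at 0(s): 20

20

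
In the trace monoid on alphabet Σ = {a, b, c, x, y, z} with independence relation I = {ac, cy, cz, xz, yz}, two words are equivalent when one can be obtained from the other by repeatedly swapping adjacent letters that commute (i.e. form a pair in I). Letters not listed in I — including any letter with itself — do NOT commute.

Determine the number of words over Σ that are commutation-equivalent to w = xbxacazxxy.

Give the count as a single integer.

0(x) covers ∅
1(b) covers 0:x
2(x) covers 1:b
3(a) covers 2:x
4(c) covers 2:x
5(a) covers 3:a
6(z) covers 5:a
7(x) covers 4:c, 5:a
8(x) covers 7:x
9(y) covers 8:x
floor of heap: 0:x
completions by unplaced set U, small U first (add the entries for U minus each lowest piece of U):
  |U|=1: {6}:1  {9}:1
  |U|=2: {6,9}:2  {8,9}:1
  |U|=3: {6,8,9}:3  {7,8,9}:1
  |U|=4: {4,7,8,9}:1  {6,7,8,9}:4
  |U|=5: {4,6,7,8,9}:5  {5,6,7,8,9}:4
  |U|=6: {3,5,6,7,8,9}:4  {4,5,6,7,8,9}:9
  |U|=7: {3,4,5,6,7,8,9}:13
  |U|=8: {2,3,4,5,6,7,8,9}:13
  start at 0(x): 13

13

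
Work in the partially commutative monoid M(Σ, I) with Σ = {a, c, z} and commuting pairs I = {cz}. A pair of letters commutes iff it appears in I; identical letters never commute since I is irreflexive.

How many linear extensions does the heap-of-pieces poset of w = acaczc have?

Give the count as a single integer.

3

#0=a has no predecessor
#1=c depends on [0:a]
#2=a depends on [1:c]
#3=c depends on [2:a]
#4=z depends on [2:a]
#5=c depends on [3:c]
sources: [0:a]
N(rest) = Σ N(rest − s) over sources s of rest; N(one piece) = 1:
  size 1 → [4]=1  [5]=1
  size 2 → [3,5]=1  [4,5]=2
  size 3 → [3,4,5]=3
  size 4 → [2,3,4,5]=3
  first=0(a) contributes 3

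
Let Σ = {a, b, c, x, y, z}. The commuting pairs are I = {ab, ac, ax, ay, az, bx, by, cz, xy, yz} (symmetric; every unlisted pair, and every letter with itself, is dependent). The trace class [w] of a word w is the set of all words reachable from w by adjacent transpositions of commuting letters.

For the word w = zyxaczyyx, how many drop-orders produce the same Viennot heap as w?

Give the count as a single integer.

270

#0=z has no predecessor
#1=y has no predecessor
#2=x depends on [0:z]
#3=a has no predecessor
#4=c depends on [1:y, 2:x]
#5=z depends on [2:x]
#6=y depends on [4:c]
#7=y depends on [6:y]
#8=x depends on [4:c, 5:z]
sources: [0:z, 1:y, 3:a]
N(rest) = Σ N(rest − s) over sources s of rest; N(one piece) = 1:
  size 1 → [3]=1  [7]=1  [8]=1
  size 2 → [3,7]=2  [3,8]=2  [5,8]=1  [6,7]=1  [7,8]=2
  size 3 → [3,5,8]=3  [3,6,7]=3  [3,7,8]=6  [5,7,8]=3  [6,7,8]=3
  size 4 → [3,5,7,8]=12  [3,6,7,8]=12  [4,6,7,8]=3  [5,6,7,8]=6
  size 5 → [1,4,6,7,8]=3  [3,4,6,7,8]=15  [3,5,6,7,8]=30  [4,5,6,7,8]=9
  size 6 → [1,3,4,6,7,8]=18  [1,4,5,6,7,8]=12  [2,4,5,6,7,8]=9  [3,4,5,6,7,8]=54
  size 7 → [0,2,4,5,6,7,8]=9  [1,2,4,5,6,7,8]=21  [1,3,4,5,6,7,8]=84  [2,3,4,5,6,7,8]=63
  first=0(z) contributes 168
  first=1(y) contributes 72
  first=3(a) contributes 30
|[w]| = 270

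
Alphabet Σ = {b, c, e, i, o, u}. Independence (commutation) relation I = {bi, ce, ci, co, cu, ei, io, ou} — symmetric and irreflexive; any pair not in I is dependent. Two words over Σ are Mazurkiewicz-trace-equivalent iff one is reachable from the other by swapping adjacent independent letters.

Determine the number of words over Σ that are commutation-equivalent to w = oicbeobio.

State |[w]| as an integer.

72

#0=o has no predecessor
#1=i has no predecessor
#2=c has no predecessor
#3=b depends on [0:o, 2:c]
#4=e depends on [3:b]
#5=o depends on [4:e]
#6=b depends on [5:o]
#7=i depends on [1:i]
#8=o depends on [6:b]
sources: [0:o, 1:i, 2:c]
N(rest) = Σ N(rest − s) over sources s of rest; N(one piece) = 1:
  size 1 → [7]=1  [8]=1
  size 2 → [1,7]=1  [6,8]=1  [7,8]=2
  size 3 → [1,7,8]=3  [5,6,8]=1  [6,7,8]=3
  size 4 → [1,6,7,8]=6  [4,5,6,8]=1  [5,6,7,8]=4
  size 5 → [1,5,6,7,8]=10  [3,4,5,6,8]=1  [4,5,6,7,8]=5
  size 6 → [0,3,4,5,6,8]=1  [1,4,5,6,7,8]=15  [2,3,4,5,6,8]=1  [3,4,5,6,7,8]=6
  size 7 → [0,2,3,4,5,6,8]=2  [0,3,4,5,6,7,8]=7  [1,3,4,5,6,7,8]=21  [2,3,4,5,6,7,8]=7
  first=0(o) contributes 28
  first=1(i) contributes 16
  first=2(c) contributes 28
|[w]| = 72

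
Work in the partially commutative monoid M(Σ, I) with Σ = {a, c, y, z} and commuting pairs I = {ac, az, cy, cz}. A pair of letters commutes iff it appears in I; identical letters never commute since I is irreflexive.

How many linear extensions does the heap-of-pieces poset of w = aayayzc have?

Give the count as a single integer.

drop 0:a onto floor
drop 1:a onto {0:a}
drop 2:y onto {1:a}
drop 3:a onto {2:y}
drop 4:y onto {3:a}
drop 5:z onto {4:y}
drop 6:c onto floor
ground layer = {0:a, 6:c}
drop-orders for the pieces not yet dropped (sum over which currently-grounded one goes next):
  1 to go: {5} 1  {6} 1
  2 to go: {4,5} 1  {5,6} 2
  3 to go: {3,4,5} 1  {4,5,6} 3
  4 to go: {2,3,4,5} 1  {3,4,5,6} 4
  5 to go: {1,2,3,4,5} 1  {2,3,4,5,6} 5
  if 0:a drops first: 6 orders
  if 6:c drops first: 1 orders
heap linearizations: 7

7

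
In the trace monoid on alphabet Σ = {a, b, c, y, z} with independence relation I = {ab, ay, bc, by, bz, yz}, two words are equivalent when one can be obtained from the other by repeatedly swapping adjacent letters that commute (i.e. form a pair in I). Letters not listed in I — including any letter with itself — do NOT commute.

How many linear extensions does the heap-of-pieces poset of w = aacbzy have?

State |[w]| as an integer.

drop 0:a onto floor
drop 1:a onto {0:a}
drop 2:c onto {1:a}
drop 3:b onto floor
drop 4:z onto {2:c}
drop 5:y onto {2:c}
ground layer = {0:a, 3:b}
drop-orders for the pieces not yet dropped (sum over which currently-grounded one goes next):
  1 to go: {3} 1  {4} 1  {5} 1
  2 to go: {3,4} 2  {3,5} 2  {4,5} 2
  3 to go: {2,4,5} 2  {3,4,5} 6
  4 to go: {1,2,4,5} 2  {2,3,4,5} 8
  if 0:a drops first: 10 orders
  if 3:b drops first: 2 orders
heap linearizations: 12

12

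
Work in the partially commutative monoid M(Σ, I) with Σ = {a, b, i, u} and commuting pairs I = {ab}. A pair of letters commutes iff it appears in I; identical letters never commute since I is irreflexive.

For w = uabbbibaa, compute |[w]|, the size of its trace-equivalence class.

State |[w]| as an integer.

#0=u has no predecessor
#1=a depends on [0:u]
#2=b depends on [0:u]
#3=b depends on [2:b]
#4=b depends on [3:b]
#5=i depends on [1:a, 4:b]
#6=b depends on [5:i]
#7=a depends on [5:i]
#8=a depends on [7:a]
sources: [0:u]
N(rest) = Σ N(rest − s) over sources s of rest; N(one piece) = 1:
  size 1 → [6]=1  [8]=1
  size 2 → [6,8]=2  [7,8]=1
  size 3 → [6,7,8]=3
  size 4 → [5,6,7,8]=3
  size 5 → [1,5,6,7,8]=3  [4,5,6,7,8]=3
  size 6 → [1,4,5,6,7,8]=6  [3,4,5,6,7,8]=3
  size 7 → [1,3,4,5,6,7,8]=9  [2,3,4,5,6,7,8]=3
  first=0(u) contributes 12

12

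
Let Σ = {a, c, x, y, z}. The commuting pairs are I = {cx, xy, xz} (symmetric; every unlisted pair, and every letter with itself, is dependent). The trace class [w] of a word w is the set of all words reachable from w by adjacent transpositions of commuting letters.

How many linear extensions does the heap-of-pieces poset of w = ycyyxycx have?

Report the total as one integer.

0(y) covers ∅
1(c) covers 0:y
2(y) covers 1:c
3(y) covers 2:y
4(x) covers ∅
5(y) covers 3:y
6(c) covers 5:y
7(x) covers 4:x
floor of heap: 0:y, 4:x
completions by unplaced set U, small U first (add the entries for U minus each lowest piece of U):
  |U|=1: {6}:1  {7}:1
  |U|=2: {4,7}:1  {5,6}:1  {6,7}:2
  |U|=3: {3,5,6}:1  {4,6,7}:3  {5,6,7}:3
  |U|=4: {2,3,5,6}:1  {3,5,6,7}:4  {4,5,6,7}:6
  |U|=5: {1,2,3,5,6}:1  {2,3,5,6,7}:5  {3,4,5,6,7}:10
  |U|=6: {0,1,2,3,5,6}:1  {1,2,3,5,6,7}:6  {2,3,4,5,6,7}:15
  start at 0(y): 21
  start at 4(x): 7
sum over floor = 28

28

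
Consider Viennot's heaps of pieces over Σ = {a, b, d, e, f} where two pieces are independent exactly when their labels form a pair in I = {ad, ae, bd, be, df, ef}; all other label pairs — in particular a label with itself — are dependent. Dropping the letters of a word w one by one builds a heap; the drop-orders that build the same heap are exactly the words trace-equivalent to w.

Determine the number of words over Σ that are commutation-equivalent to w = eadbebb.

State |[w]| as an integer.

35

piece 0:e — minimal
piece 1:a — minimal
piece 2:d rests on {0:e}
piece 3:b rests on {1:a}
piece 4:e rests on {2:d}
piece 5:b rests on {3:b}
piece 6:b rests on {5:b}
minimal pieces: {0:e, 1:a}
ways to finish when only these pieces remain (= sum over removing one remaining piece with nothing left below it):
  1 left: {4}→1  {6}→1
  2 left: {2,4}→1  {4,6}→2  {5,6}→1
  3 left: {0,2,4}→1  {2,4,6}→3  {3,5,6}→1  {4,5,6}→3
  4 left: {0,2,4,6}→4  {1,3,5,6}→1  {2,4,5,6}→6  {3,4,5,6}→4
  5 left: {0,2,4,5,6}→10  {1,3,4,5,6}→5  {2,3,4,5,6}→10
  placing 0:e first → 15 extensions
  placing 1:a first → 20 extensions
total linear extensions = 35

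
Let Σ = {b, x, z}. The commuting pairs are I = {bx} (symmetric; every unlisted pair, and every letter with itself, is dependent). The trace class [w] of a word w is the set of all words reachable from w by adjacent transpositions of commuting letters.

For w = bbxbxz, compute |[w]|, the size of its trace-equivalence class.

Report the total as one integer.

0(b) covers ∅
1(b) covers 0:b
2(x) covers ∅
3(b) covers 1:b
4(x) covers 2:x
5(z) covers 3:b, 4:x
floor of heap: 0:b, 2:x
completions by unplaced set U, small U first (add the entries for U minus each lowest piece of U):
  |U|=1: {5}:1
  |U|=2: {3,5}:1  {4,5}:1
  |U|=3: {1,3,5}:1  {2,4,5}:1  {3,4,5}:2
  |U|=4: {0,1,3,5}:1  {1,3,4,5}:3  {2,3,4,5}:3
  start at 0(b): 6
  start at 2(x): 4
sum over floor = 10

10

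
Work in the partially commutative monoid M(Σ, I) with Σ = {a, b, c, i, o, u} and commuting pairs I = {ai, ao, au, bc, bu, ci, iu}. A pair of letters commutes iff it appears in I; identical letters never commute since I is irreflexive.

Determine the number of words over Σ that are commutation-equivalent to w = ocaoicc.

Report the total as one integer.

piece 0:o — minimal
piece 1:c rests on {0:o}
piece 2:a rests on {1:c}
piece 3:o rests on {1:c}
piece 4:i rests on {3:o}
piece 5:c rests on {2:a, 3:o}
piece 6:c rests on {5:c}
minimal pieces: {0:o}
ways to finish when only these pieces remain (= sum over removing one remaining piece with nothing left below it):
  1 left: {4}→1  {6}→1
  2 left: {4,6}→2  {5,6}→1
  3 left: {2,5,6}→1  {4,5,6}→3
  4 left: {2,4,5,6}→4  {3,4,5,6}→3
  5 left: {2,3,4,5,6}→7
  placing 0:o first → 7 extensions

7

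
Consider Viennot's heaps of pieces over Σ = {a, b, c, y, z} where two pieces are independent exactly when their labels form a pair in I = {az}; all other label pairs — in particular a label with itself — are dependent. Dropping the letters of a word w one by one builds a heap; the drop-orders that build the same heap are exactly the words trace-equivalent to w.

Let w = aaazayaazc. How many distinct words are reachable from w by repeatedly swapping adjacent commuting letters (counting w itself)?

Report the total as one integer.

0(a) covers ∅
1(a) covers 0:a
2(a) covers 1:a
3(z) covers ∅
4(a) covers 2:a
5(y) covers 3:z, 4:a
6(a) covers 5:y
7(a) covers 6:a
8(z) covers 5:y
9(c) covers 7:a, 8:z
floor of heap: 0:a, 3:z
completions by unplaced set U, small U first (add the entries for U minus each lowest piece of U):
  |U|=1: {9}:1
  |U|=2: {7,9}:1  {8,9}:1
  |U|=3: {6,7,9}:1  {7,8,9}:2
  |U|=4: {6,7,8,9}:3
  |U|=5: {5,6,7,8,9}:3
  |U|=6: {3,5,6,7,8,9}:3  {4,5,6,7,8,9}:3
  |U|=7: {2,4,5,6,7,8,9}:3  {3,4,5,6,7,8,9}:6
  |U|=8: {1,2,4,5,6,7,8,9}:3  {2,3,4,5,6,7,8,9}:9
  start at 0(a): 12
  start at 3(z): 3
sum over floor = 15

15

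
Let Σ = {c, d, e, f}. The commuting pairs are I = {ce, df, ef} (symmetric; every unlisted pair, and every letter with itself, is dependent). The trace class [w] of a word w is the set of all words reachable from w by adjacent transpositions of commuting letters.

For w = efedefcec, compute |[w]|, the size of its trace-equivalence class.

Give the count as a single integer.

drop 0:e onto floor
drop 1:f onto floor
drop 2:e onto {0:e}
drop 3:d onto {2:e}
drop 4:e onto {3:d}
drop 5:f onto {1:f}
drop 6:c onto {3:d, 5:f}
drop 7:e onto {4:e}
drop 8:c onto {6:c}
ground layer = {0:e, 1:f}
drop-orders for the pieces not yet dropped (sum over which currently-grounded one goes next):
  1 to go: {7} 1  {8} 1
  2 to go: {4,7} 1  {6,8} 1  {7,8} 2
  3 to go: {4,7,8} 3  {5,6,8} 1  {6,7,8} 3
  4 to go: {1,5,6,8} 1  {4,6,7,8} 6  {5,6,7,8} 4
  5 to go: {1,5,6,7,8} 5  {3,4,6,7,8} 6  {4,5,6,7,8} 10
  6 to go: {1,4,5,6,7,8} 15  {2,3,4,6,7,8} 6  {3,4,5,6,7,8} 16
  7 to go: {0,2,3,4,6,7,8} 6  {1,3,4,5,6,7,8} 31  {2,3,4,5,6,7,8} 22
  if 0:e drops first: 53 orders
  if 1:f drops first: 28 orders
heap linearizations: 81

81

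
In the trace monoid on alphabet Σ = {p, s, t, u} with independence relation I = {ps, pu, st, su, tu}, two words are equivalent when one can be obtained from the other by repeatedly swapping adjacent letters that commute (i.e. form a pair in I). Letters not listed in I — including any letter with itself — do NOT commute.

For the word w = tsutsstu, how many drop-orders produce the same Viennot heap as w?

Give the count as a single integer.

drop 0:t onto floor
drop 1:s onto floor
drop 2:u onto floor
drop 3:t onto {0:t}
drop 4:s onto {1:s}
drop 5:s onto {4:s}
drop 6:t onto {3:t}
drop 7:u onto {2:u}
ground layer = {0:t, 1:s, 2:u}
drop-orders for the pieces not yet dropped (sum over which currently-grounded one goes next):
  1 to go: {5} 1  {6} 1  {7} 1
  2 to go: {2,7} 1  {3,6} 1  {4,5} 1  {5,6} 2  {5,7} 2  {6,7} 2
  3 to go: {0,3,6} 1  {1,4,5} 1  {2,5,7} 3  {2,6,7} 3  {3,5,6} 3  {3,6,7} 3  {4,5,6} 3  {4,5,7} 3  {5,6,7} 6
  4 to go: {0,3,5,6} 4  {0,3,6,7} 4  {1,4,5,6} 4  {1,4,5,7} 4  {2,3,6,7} 6  {2,4,5,7} 6  {2,5,6,7} 12  {3,4,5,6} 6  {3,5,6,7} 12  {4,5,6,7} 12
  5 to go: {0,2,3,6,7} 10  {0,3,4,5,6} 10  {0,3,5,6,7} 20  {1,2,4,5,7} 10  {1,3,4,5,6} 10  {1,4,5,6,7} 20  {2,3,5,6,7} 30  {2,4,5,6,7} 30  {3,4,5,6,7} 30
  6 to go: {0,1,3,4,5,6} 20  {0,2,3,5,6,7} 60  {0,3,4,5,6,7} 60  {1,2,4,5,6,7} 60  {1,3,4,5,6,7} 60  {2,3,4,5,6,7} 90
  if 0:t drops first: 210 orders
  if 1:s drops first: 210 orders
  if 2:u drops first: 140 orders
heap linearizations: 560

560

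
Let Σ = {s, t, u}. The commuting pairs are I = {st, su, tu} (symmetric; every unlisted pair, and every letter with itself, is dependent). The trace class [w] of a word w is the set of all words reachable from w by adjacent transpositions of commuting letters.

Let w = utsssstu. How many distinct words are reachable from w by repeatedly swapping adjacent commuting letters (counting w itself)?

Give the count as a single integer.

420

#0=u has no predecessor
#1=t has no predecessor
#2=s has no predecessor
#3=s depends on [2:s]
#4=s depends on [3:s]
#5=s depends on [4:s]
#6=t depends on [1:t]
#7=u depends on [0:u]
sources: [0:u, 1:t, 2:s]
N(rest) = Σ N(rest − s) over sources s of rest; N(one piece) = 1:
  size 1 → [5]=1  [6]=1  [7]=1
  size 2 → [0,7]=1  [1,6]=1  [4,5]=1  [5,6]=2  [5,7]=2  [6,7]=2
  size 3 → [0,5,7]=3  [0,6,7]=3  [1,5,6]=3  [1,6,7]=3  [3,4,5]=1  [4,5,6]=3  [4,5,7]=3  [5,6,7]=6
  size 4 → [0,1,6,7]=6  [0,4,5,7]=6  [0,5,6,7]=12  [1,4,5,6]=6  [1,5,6,7]=12  [2,3,4,5]=1  [3,4,5,6]=4  [3,4,5,7]=4  [4,5,6,7]=12
  size 5 → [0,1,5,6,7]=30  [0,3,4,5,7]=10  [0,4,5,6,7]=30  [1,3,4,5,6]=10  [1,4,5,6,7]=30  [2,3,4,5,6]=5  [2,3,4,5,7]=5  [3,4,5,6,7]=20
  size 6 → [0,1,4,5,6,7]=90  [0,2,3,4,5,7]=15  [0,3,4,5,6,7]=60  [1,2,3,4,5,6]=15  [1,3,4,5,6,7]=60  [2,3,4,5,6,7]=30
  first=0(u) contributes 105
  first=1(t) contributes 105
  first=2(s) contributes 210
|[w]| = 420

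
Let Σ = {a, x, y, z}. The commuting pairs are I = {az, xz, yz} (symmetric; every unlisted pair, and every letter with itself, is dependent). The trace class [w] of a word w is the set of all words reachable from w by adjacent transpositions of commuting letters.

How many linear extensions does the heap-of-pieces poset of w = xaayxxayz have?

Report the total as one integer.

9

#0=x has no predecessor
#1=a depends on [0:x]
#2=a depends on [1:a]
#3=y depends on [2:a]
#4=x depends on [3:y]
#5=x depends on [4:x]
#6=a depends on [5:x]
#7=y depends on [6:a]
#8=z has no predecessor
sources: [0:x, 8:z]
N(rest) = Σ N(rest − s) over sources s of rest; N(one piece) = 1:
  size 1 → [7]=1  [8]=1
  size 2 → [6,7]=1  [7,8]=2
  size 3 → [5,6,7]=1  [6,7,8]=3
  size 4 → [4,5,6,7]=1  [5,6,7,8]=4
  size 5 → [3,4,5,6,7]=1  [4,5,6,7,8]=5
  size 6 → [2,3,4,5,6,7]=1  [3,4,5,6,7,8]=6
  size 7 → [1,2,3,4,5,6,7]=1  [2,3,4,5,6,7,8]=7
  first=0(x) contributes 8
  first=8(z) contributes 1
|[w]| = 9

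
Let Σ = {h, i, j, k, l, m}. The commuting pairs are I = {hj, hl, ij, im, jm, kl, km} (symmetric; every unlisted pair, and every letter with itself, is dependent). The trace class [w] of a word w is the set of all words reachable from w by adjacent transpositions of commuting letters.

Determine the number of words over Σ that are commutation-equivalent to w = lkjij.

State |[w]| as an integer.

piece 0:l — minimal
piece 1:k — minimal
piece 2:j rests on {0:l, 1:k}
piece 3:i rests on {0:l, 1:k}
piece 4:j rests on {2:j}
minimal pieces: {0:l, 1:k}
ways to finish when only these pieces remain (= sum over removing one remaining piece with nothing left below it):
  1 left: {3}→1  {4}→1
  2 left: {2,4}→1  {3,4}→2
  3 left: {2,3,4}→3
  placing 0:l first → 3 extensions
  placing 1:k first → 3 extensions
total linear extensions = 6

6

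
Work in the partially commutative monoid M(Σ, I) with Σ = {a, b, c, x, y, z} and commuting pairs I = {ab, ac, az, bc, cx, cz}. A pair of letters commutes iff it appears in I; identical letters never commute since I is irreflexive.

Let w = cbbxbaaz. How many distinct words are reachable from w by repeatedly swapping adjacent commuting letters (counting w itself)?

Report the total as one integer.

48

drop 0:c onto floor
drop 1:b onto floor
drop 2:b onto {1:b}
drop 3:x onto {2:b}
drop 4:b onto {3:x}
drop 5:a onto {3:x}
drop 6:a onto {5:a}
drop 7:z onto {4:b}
ground layer = {0:c, 1:b}
drop-orders for the pieces not yet dropped (sum over which currently-grounded one goes next):
  1 to go: {0} 1  {6} 1  {7} 1
  2 to go: {0,6} 2  {0,7} 2  {4,7} 1  {5,6} 1  {6,7} 2
  3 to go: {0,4,7} 3  {0,5,6} 3  {0,6,7} 6  {4,6,7} 3  {5,6,7} 3
  4 to go: {0,4,6,7} 12  {0,5,6,7} 12  {4,5,6,7} 6
  5 to go: {0,4,5,6,7} 30  {3,4,5,6,7} 6
  6 to go: {0,3,4,5,6,7} 36  {2,3,4,5,6,7} 6
  if 0:c drops first: 6 orders
  if 1:b drops first: 42 orders
heap linearizations: 48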